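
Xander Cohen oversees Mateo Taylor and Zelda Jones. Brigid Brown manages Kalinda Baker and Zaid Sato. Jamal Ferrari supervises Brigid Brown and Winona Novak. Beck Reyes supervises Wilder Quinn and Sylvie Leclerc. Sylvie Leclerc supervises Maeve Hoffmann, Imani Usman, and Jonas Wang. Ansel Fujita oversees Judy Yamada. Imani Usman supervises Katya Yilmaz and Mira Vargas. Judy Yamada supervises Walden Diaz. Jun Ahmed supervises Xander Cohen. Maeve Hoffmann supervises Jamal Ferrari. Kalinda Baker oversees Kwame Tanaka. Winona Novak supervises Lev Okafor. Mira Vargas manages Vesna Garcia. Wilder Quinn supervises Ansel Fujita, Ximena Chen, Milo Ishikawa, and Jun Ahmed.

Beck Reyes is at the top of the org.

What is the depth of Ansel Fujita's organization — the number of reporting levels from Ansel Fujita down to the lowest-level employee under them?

2

The longest chain under Ansel Fujita runs Ansel Fujita → Judy Yamada → Walden Diaz, which is 2 levels below Ansel Fujita.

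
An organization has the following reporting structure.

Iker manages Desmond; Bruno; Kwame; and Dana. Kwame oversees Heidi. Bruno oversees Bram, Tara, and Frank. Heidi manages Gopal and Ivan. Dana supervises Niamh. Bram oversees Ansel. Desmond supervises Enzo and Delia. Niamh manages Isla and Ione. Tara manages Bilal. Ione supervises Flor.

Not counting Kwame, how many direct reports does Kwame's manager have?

Kwame reports to Iker. Iker's other direct reports are Bruno, Dana, Desmond — 3 peers.

3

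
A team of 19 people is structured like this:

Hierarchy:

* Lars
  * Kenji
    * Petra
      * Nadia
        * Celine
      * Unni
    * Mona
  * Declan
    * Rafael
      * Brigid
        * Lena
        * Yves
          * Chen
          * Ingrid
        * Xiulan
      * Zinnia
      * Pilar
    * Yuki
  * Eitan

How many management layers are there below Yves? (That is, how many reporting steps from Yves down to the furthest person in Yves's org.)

1

The longest chain under Yves runs Yves → Ingrid, which is 1 level below Yves.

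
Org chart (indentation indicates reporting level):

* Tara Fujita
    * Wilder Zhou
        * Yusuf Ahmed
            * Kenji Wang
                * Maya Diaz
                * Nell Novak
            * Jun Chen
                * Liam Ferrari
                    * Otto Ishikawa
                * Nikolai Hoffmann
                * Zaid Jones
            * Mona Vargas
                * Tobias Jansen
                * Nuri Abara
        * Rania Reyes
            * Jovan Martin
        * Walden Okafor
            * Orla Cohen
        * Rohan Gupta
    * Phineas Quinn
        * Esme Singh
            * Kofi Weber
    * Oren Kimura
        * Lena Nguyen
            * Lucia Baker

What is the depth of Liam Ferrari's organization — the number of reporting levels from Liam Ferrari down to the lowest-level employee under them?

The longest chain under Liam Ferrari runs Liam Ferrari → Otto Ishikawa, which is 1 level below Liam Ferrari.

1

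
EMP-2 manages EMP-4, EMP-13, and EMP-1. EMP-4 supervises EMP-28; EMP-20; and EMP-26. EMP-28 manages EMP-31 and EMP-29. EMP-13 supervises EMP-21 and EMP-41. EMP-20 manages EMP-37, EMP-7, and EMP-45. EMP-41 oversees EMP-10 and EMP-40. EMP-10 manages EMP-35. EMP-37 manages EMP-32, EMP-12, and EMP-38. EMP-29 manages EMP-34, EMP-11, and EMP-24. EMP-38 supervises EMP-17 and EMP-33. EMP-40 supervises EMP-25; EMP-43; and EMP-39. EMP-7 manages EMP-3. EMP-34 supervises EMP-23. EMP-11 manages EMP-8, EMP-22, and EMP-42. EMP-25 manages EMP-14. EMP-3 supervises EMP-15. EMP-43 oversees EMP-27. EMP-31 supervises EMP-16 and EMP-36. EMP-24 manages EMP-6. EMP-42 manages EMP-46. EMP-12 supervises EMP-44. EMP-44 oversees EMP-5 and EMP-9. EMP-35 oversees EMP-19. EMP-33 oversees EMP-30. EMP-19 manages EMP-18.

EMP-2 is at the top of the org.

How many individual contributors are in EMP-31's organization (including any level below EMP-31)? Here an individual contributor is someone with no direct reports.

The people in EMP-31's organization with no one reporting to them are EMP-36, EMP-16. That is 2.

2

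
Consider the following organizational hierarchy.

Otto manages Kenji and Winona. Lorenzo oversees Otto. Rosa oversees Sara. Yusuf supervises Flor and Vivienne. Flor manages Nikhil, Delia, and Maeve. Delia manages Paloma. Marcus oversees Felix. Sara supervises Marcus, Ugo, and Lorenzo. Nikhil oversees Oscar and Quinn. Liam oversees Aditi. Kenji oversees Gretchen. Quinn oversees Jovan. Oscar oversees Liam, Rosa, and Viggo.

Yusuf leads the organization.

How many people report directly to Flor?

Flor directly manages Nikhil, Delia, Maeve. That is 3 direct reports.

3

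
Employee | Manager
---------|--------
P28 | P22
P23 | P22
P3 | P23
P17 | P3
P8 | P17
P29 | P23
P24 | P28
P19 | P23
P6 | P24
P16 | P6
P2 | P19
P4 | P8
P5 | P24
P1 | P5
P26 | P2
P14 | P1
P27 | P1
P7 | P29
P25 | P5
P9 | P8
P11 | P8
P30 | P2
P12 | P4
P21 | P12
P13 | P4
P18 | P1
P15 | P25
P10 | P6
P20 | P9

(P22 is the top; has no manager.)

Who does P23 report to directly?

P22

P23 reports directly to P22.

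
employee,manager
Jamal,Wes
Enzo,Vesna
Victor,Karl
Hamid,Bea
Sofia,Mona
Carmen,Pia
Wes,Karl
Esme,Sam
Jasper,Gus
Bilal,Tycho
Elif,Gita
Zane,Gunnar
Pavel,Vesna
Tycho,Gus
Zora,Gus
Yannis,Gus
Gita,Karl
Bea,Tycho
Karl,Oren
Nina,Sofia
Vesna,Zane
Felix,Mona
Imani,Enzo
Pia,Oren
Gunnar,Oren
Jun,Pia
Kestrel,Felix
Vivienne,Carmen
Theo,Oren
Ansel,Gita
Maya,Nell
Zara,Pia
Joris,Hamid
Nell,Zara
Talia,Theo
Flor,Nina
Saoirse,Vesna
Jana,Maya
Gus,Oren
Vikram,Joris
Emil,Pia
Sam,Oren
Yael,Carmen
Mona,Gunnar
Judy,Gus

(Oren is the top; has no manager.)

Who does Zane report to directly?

Zane reports directly to Gunnar.

Gunnar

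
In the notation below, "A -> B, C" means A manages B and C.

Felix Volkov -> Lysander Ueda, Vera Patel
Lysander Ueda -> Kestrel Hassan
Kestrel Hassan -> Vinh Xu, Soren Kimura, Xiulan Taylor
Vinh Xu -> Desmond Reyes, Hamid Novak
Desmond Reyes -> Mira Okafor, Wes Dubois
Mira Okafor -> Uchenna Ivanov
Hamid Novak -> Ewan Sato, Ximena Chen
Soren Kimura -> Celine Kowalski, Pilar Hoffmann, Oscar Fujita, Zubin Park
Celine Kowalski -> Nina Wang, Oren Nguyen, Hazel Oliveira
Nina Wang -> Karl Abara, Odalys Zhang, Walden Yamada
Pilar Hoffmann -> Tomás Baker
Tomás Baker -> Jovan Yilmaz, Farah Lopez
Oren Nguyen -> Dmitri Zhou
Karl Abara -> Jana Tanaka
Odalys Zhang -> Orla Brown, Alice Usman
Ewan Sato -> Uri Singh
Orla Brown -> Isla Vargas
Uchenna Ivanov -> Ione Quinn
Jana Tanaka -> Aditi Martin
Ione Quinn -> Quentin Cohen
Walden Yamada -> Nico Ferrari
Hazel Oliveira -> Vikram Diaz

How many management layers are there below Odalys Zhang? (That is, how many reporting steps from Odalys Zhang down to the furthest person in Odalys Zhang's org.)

The longest chain under Odalys Zhang runs Odalys Zhang → Orla Brown → Isla Vargas, which is 2 levels below Odalys Zhang.

2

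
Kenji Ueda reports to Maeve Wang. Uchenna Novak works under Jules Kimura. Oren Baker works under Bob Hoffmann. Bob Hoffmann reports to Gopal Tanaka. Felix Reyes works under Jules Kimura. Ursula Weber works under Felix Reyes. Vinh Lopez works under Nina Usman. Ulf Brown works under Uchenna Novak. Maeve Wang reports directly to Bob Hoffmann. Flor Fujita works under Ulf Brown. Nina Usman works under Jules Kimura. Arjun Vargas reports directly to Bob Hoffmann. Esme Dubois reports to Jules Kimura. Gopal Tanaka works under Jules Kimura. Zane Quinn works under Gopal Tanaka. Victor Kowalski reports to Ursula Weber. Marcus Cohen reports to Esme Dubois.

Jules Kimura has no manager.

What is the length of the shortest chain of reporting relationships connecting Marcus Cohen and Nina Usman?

Marcus Cohen is 2 levels below Jules Kimura, and Nina Usman is 1 level below Jules Kimura (their lowest common manager). The shortest path runs up from Marcus Cohen to Jules Kimura and back down to Nina Usman: 2 + 1 = 3 links.

3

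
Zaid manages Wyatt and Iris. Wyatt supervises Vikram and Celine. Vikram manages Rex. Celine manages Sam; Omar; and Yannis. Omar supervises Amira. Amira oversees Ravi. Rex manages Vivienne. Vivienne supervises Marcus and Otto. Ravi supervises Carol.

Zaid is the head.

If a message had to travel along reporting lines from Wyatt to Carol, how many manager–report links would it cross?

5

Carol is in Wyatt's organization: the chain from Carol up to Wyatt is Carol → Ravi → Amira → Omar → Celine → Wyatt, which is 5 links.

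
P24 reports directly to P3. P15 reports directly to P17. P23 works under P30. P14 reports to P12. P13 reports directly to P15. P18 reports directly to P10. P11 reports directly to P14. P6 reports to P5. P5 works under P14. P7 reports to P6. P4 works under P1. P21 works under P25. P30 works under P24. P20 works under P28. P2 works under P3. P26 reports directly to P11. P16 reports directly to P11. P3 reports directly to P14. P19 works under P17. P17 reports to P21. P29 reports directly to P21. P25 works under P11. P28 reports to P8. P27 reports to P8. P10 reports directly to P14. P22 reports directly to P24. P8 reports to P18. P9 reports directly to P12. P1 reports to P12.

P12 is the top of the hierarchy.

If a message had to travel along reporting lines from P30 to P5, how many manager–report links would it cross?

4

P30 is 3 levels below P14, and P5 is 1 level below P14 (their lowest common manager). The shortest path runs up from P30 to P14 and back down to P5: 3 + 1 = 4 links.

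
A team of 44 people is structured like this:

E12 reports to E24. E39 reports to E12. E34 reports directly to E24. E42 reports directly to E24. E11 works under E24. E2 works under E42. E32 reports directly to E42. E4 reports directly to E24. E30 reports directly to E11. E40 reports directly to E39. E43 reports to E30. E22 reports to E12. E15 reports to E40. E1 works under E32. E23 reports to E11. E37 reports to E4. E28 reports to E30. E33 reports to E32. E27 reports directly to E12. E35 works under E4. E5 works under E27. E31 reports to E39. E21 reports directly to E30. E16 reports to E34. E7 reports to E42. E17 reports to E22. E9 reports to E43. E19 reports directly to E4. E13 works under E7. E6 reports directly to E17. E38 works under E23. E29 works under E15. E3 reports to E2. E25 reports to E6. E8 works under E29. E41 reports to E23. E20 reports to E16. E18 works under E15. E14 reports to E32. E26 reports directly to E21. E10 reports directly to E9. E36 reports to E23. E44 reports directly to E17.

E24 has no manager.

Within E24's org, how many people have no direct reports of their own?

The people in E24's organization with no one reporting to them are E19, E35, E37, E36, E41, E38, E26, E28, E10, E13, E14, E33, E1, E3, E20, E5, E44, E25, E31, E18, E8. That is 21.

21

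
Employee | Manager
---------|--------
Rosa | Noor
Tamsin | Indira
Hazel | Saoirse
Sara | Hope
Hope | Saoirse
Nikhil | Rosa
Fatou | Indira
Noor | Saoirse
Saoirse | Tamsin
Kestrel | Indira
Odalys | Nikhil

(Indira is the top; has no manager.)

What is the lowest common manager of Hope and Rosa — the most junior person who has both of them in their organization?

Saoirse

Hope's chain of managers is Saoirse, Tamsin, Indira. Rosa's chain of managers is Noor, Saoirse, Tamsin, Indira. The first manager that appears in both chains is Saoirse.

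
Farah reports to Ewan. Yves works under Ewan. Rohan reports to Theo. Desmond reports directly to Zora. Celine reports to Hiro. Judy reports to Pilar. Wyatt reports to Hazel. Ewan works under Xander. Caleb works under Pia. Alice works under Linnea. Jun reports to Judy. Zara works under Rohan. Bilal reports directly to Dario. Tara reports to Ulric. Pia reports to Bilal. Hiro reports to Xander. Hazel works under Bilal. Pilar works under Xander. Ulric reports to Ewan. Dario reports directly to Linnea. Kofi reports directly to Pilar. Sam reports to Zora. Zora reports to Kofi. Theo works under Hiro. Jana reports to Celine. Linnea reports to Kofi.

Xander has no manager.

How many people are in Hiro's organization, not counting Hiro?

Hiro directly manages Celine, Theo. Under Celine: Jana (1). Under Theo: Rohan, Zara (2). So Hiro's organization is 2 direct reports plus everyone under them: 2 + 3 = 5.

5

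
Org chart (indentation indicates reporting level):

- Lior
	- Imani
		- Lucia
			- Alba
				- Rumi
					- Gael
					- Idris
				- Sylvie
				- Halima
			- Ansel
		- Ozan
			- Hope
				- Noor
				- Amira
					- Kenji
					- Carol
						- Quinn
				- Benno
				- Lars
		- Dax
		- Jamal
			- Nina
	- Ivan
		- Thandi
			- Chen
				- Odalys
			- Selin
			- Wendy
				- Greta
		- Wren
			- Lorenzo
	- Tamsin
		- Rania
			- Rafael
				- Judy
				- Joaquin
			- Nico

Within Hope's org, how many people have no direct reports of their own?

5

The people in Hope's organization with no one reporting to them are Lars, Benno, Quinn, Kenji, Noor. That is 5.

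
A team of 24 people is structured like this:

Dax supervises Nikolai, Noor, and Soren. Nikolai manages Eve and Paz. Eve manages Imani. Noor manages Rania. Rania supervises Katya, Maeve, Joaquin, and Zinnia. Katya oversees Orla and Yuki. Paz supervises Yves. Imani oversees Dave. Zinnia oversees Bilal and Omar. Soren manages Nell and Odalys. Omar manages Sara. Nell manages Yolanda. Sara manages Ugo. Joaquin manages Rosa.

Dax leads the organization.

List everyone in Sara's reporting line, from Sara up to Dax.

Sara reports to Omar. Omar reports to Zinnia. Zinnia reports to Rania. Rania reports to Noor. Noor reports to Dax. Dax is at the top.

Sara -> Omar -> Zinnia -> Rania -> Noor -> Dax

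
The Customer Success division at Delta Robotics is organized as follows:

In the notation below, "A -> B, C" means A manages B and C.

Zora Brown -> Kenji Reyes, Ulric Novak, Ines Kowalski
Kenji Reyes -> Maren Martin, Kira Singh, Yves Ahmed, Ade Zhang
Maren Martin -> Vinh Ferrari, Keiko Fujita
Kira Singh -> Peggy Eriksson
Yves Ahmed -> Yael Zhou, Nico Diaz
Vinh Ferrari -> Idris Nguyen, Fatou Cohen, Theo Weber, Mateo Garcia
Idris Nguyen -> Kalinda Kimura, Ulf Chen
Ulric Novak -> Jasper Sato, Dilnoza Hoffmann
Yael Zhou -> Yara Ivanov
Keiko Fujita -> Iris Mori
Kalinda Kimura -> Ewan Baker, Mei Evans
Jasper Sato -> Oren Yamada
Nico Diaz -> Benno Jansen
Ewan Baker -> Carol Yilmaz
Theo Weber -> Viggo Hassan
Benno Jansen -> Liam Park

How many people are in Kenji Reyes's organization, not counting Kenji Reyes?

Kenji Reyes directly manages Maren Martin, Kira Singh, Yves Ahmed, Ade Zhang. Under Maren Martin: Keiko Fujita, Iris Mori, Vinh Ferrari, Mateo Garcia, Theo Weber, Viggo Hassan, Fatou Cohen, Idris Nguyen, Ulf Chen, Kalinda Kimura, Mei Evans, Ewan Baker, Carol Yilmaz (13). Under Kira Singh: Peggy Eriksson (1). Under Yves Ahmed: Nico Diaz, Benno Jansen, Liam Park, Yael Zhou, Yara Ivanov (5). Ade Zhang has no reports. So Kenji Reyes's organization is 4 direct reports plus everyone under them: 14 + 2 + 6 + 1 = 23.

23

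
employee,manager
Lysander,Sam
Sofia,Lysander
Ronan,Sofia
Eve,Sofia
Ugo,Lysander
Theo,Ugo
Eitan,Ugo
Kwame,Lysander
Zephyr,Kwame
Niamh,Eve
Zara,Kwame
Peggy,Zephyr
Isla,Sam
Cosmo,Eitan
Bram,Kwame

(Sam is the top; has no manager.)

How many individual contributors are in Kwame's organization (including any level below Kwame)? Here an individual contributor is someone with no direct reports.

3

The people in Kwame's organization with no one reporting to them are Bram, Zara, Peggy. That is 3.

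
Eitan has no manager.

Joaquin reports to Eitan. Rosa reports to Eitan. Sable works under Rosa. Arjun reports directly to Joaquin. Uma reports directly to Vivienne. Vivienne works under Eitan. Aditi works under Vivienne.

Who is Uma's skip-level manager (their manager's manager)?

Uma reports to Vivienne, and Vivienne reports to Eitan. So Uma's skip-level manager is Eitan.

Eitan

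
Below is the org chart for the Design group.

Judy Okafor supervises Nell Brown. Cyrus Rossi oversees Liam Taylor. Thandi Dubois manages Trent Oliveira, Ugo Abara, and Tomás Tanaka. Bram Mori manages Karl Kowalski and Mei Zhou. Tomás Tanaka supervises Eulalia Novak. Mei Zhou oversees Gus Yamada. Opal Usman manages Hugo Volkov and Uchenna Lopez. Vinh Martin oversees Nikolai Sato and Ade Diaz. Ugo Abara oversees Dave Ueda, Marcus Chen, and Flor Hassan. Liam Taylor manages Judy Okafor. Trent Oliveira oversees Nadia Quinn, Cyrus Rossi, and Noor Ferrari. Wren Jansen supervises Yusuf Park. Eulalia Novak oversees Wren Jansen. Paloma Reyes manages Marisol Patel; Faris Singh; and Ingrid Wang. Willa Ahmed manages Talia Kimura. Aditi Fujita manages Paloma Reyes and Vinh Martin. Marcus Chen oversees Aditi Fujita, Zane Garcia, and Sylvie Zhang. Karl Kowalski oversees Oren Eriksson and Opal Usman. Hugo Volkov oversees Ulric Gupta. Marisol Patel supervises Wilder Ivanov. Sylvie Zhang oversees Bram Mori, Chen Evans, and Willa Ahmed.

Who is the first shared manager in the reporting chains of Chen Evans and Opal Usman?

Chen Evans's chain of managers is Sylvie Zhang, Marcus Chen, Ugo Abara, Thandi Dubois. Opal Usman's chain of managers is Karl Kowalski, Bram Mori, Sylvie Zhang, Marcus Chen, Ugo Abara, Thandi Dubois. The first manager that appears in both chains is Sylvie Zhang.

Sylvie Zhang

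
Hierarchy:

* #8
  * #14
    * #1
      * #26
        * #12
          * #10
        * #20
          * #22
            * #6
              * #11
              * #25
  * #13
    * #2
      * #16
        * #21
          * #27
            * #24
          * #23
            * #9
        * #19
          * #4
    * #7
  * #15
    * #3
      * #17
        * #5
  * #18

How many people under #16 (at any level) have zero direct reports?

3

The people in #16's organization with no one reporting to them are #4, #9, #24. That is 3.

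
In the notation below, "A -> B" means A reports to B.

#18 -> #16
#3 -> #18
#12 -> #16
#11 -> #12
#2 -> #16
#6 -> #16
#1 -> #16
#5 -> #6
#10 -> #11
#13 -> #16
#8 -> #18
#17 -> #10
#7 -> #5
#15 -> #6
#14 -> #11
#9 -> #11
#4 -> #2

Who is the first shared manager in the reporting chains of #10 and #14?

#11

#10's chain of managers is #11, #12, #16. #14's chain of managers is #11, #12, #16. The first manager that appears in both chains is #11.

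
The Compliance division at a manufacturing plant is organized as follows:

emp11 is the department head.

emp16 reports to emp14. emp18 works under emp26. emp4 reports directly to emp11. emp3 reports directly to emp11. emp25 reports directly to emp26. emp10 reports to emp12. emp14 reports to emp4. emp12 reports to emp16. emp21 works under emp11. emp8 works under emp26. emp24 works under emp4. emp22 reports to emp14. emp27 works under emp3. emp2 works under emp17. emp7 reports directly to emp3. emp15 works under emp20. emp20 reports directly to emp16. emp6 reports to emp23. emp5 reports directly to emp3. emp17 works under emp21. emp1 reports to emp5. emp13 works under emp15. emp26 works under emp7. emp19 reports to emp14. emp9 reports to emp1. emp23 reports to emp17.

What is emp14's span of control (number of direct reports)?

3

emp14 directly manages emp16, emp22, emp19. That is 3 direct reports.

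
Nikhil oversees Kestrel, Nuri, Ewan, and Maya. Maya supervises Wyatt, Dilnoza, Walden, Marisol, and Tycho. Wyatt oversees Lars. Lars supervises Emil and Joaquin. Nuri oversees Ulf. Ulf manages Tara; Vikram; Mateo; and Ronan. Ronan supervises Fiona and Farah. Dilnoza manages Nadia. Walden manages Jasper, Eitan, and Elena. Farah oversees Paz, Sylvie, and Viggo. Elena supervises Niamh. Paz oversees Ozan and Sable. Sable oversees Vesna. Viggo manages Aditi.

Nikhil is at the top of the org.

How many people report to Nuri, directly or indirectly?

14

Nuri directly manages Ulf. Under Ulf: Vikram, Tara, Mateo, Ronan, Fiona, Farah, Viggo, Aditi, Sylvie, Paz, Ozan, Sable, Vesna (13). That's 14 in total.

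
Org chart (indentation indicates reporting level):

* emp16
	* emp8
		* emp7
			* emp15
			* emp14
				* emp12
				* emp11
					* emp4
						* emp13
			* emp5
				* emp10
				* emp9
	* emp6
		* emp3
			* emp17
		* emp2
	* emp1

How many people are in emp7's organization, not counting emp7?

emp7 directly manages emp15, emp14, emp5. emp15 has no reports. Under emp14: emp11, emp4, emp13, emp12 (4). Under emp5: emp9, emp10 (2). So emp7's organization is 3 direct reports plus everyone under them: 1 + 5 + 3 = 9.

9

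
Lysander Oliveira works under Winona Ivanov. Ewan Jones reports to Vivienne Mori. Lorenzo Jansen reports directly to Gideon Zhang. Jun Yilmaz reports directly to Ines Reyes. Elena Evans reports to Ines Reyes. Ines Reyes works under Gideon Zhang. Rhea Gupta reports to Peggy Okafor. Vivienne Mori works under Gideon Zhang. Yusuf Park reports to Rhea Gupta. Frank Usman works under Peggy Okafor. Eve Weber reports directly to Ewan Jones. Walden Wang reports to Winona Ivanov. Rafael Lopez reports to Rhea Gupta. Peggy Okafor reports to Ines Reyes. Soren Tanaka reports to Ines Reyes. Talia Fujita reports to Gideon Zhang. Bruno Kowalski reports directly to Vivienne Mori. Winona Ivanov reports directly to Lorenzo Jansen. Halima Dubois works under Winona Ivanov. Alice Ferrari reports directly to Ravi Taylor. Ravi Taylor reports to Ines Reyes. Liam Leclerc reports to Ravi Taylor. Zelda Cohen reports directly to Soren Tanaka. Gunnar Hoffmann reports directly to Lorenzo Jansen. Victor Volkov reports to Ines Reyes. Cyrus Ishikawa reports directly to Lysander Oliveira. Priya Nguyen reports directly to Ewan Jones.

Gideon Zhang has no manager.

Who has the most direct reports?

Direct-report counts: Gideon Zhang has 4; Lorenzo Jansen has 2; Winona Ivanov has 3; Lysander Oliveira has 1; Vivienne Mori has 2; Ewan Jones has 2; Ines Reyes has 6; Ravi Taylor has 2; Soren Tanaka has 1; Peggy Okafor has 2; Rhea Gupta has 2. The largest is 6, held by Ines Reyes.

Ines Reyes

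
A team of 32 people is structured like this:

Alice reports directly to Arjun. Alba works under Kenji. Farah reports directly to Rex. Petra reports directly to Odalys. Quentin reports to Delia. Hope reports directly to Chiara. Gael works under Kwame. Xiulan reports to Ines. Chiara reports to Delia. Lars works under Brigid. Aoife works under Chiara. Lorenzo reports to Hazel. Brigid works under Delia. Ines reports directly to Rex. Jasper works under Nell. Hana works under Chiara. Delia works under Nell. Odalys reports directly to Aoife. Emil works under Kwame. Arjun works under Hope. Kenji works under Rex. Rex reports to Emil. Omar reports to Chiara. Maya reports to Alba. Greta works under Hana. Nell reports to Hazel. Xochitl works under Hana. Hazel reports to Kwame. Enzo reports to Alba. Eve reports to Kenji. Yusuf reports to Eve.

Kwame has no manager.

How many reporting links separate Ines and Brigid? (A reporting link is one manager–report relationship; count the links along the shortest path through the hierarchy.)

Ines is 3 levels below Kwame, and Brigid is 4 levels below Kwame (their lowest common manager). The shortest path runs up from Ines to Kwame and back down to Brigid: 3 + 4 = 7 links.

7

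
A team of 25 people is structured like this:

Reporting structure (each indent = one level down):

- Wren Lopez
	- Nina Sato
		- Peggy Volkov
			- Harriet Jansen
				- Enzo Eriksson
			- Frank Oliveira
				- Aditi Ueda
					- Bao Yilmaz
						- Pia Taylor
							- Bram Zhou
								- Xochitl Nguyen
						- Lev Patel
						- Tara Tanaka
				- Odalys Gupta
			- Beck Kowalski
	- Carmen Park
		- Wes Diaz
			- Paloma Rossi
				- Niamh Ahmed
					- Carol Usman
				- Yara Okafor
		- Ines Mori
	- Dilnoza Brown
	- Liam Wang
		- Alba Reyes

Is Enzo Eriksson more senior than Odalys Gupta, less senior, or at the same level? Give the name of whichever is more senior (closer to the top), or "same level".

same level

Both Enzo Eriksson and Odalys Gupta are 4 levels below Wren Lopez.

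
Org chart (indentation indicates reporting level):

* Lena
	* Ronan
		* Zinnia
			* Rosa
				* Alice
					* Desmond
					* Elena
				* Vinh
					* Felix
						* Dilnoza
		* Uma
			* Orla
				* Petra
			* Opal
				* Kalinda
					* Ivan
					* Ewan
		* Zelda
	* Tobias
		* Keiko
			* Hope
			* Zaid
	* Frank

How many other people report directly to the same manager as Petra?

0

Petra reports to Orla, and Orla has no other direct reports. Petra has 0 peers.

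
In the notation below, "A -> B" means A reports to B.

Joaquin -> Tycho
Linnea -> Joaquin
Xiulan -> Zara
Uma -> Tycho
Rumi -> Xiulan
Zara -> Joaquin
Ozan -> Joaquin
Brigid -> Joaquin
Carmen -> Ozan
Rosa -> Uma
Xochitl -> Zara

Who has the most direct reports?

Joaquin

Direct-report counts: Tycho has 2; Uma has 1; Joaquin has 4; Zara has 2; Xiulan has 1; Ozan has 1. The largest is 4, held by Joaquin.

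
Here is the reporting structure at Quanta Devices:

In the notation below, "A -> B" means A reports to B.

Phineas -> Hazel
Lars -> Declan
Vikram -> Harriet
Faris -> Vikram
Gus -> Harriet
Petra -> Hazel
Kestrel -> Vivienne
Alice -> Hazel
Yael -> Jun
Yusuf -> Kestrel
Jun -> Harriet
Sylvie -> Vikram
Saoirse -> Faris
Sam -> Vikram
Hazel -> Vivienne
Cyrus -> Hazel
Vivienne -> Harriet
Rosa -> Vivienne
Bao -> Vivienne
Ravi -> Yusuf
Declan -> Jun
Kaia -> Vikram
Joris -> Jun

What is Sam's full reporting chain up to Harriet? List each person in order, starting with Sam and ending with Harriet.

Sam -> Vikram -> Harriet

Sam reports to Vikram. Vikram reports to Harriet. Harriet is at the top.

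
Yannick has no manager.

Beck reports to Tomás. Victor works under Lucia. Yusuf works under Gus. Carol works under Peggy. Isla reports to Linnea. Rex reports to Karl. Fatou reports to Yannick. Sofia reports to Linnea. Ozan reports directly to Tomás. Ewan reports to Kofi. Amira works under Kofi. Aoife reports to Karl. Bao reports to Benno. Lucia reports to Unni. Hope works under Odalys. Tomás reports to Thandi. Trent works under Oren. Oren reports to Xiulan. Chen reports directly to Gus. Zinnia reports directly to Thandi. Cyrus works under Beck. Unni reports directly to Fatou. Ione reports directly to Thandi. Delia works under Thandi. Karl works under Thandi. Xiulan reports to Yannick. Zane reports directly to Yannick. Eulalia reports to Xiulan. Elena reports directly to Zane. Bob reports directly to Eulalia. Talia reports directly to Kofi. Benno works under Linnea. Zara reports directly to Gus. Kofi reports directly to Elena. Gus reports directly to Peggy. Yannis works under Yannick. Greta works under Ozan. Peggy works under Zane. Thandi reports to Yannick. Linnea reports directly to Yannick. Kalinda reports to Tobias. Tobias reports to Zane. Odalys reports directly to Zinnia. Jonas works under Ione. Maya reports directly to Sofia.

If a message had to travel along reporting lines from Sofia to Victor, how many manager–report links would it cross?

6

Sofia is 2 levels below Yannick, and Victor is 4 levels below Yannick (their lowest common manager). The shortest path runs up from Sofia to Yannick and back down to Victor: 2 + 4 = 6 links.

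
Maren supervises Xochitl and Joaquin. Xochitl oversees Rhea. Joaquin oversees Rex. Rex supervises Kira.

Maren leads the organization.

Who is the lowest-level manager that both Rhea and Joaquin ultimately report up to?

Rhea's chain of managers is Xochitl, Maren. Joaquin's chain of managers is Maren. The first manager that appears in both chains is Maren.

Maren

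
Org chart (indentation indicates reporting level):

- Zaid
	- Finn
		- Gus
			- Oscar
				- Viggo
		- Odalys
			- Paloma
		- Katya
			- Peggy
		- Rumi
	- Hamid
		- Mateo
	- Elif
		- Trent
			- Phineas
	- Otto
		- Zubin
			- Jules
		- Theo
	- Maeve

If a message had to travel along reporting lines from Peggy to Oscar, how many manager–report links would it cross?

Peggy is 2 levels below Finn, and Oscar is 2 levels below Finn (their lowest common manager). The shortest path runs up from Peggy to Finn and back down to Oscar: 2 + 2 = 4 links.

4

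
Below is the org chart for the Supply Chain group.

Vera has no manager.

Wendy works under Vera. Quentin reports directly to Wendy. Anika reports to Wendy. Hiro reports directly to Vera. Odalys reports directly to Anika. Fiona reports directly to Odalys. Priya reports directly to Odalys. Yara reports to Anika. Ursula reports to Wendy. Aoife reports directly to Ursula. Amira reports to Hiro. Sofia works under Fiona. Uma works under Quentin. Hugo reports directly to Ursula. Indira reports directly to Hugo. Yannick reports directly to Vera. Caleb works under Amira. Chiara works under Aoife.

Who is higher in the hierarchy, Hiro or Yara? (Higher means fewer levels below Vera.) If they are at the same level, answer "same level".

Hiro is 1 level below Vera; Yara is 3. Hiro is higher.

Hiro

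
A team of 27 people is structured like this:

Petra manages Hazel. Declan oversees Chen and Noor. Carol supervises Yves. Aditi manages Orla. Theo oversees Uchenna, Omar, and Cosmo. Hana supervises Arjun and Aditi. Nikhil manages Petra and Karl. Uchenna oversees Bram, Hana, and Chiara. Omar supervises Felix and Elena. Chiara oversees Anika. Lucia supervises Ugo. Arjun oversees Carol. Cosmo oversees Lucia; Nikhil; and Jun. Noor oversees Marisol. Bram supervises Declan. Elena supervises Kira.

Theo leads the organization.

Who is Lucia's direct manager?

Cosmo

Lucia reports directly to Cosmo.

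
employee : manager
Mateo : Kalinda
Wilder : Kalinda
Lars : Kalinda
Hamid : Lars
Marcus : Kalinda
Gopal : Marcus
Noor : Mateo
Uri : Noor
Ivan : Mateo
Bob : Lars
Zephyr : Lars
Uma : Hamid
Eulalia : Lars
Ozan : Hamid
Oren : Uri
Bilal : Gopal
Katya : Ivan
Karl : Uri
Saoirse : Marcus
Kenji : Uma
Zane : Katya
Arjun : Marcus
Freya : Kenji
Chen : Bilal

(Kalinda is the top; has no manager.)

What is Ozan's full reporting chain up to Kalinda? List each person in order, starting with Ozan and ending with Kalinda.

Ozan reports to Hamid. Hamid reports to Lars. Lars reports to Kalinda. Kalinda is at the top.

Ozan -> Hamid -> Lars -> Kalinda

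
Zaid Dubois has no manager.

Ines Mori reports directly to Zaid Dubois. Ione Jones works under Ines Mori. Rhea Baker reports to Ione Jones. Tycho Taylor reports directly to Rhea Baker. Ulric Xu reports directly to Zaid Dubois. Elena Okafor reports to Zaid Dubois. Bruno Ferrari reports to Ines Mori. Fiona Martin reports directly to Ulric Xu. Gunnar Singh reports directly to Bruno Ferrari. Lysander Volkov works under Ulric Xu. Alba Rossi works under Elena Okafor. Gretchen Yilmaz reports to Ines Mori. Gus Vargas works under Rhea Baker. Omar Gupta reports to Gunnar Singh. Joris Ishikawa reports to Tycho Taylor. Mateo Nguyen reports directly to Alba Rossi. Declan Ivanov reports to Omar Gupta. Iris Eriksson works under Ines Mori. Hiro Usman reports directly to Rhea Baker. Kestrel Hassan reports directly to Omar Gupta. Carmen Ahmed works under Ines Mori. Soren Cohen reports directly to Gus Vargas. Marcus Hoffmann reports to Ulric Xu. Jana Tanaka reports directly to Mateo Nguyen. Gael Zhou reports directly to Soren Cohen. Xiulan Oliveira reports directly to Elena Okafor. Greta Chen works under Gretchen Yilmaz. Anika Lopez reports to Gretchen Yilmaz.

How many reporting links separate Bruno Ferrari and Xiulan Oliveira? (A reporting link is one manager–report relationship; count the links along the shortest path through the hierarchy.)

Bruno Ferrari is 2 levels below Zaid Dubois, and Xiulan Oliveira is 2 levels below Zaid Dubois (their lowest common manager). The shortest path runs up from Bruno Ferrari to Zaid Dubois and back down to Xiulan Oliveira: 2 + 2 = 4 links.

4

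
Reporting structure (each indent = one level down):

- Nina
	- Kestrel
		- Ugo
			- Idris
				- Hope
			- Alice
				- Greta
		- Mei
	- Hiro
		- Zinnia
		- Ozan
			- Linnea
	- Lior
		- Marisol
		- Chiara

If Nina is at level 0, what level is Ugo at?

Chain from Ugo up to Nina: Ugo → Kestrel → Nina. That is 2 steps up, so Ugo is 2 levels below Nina.

2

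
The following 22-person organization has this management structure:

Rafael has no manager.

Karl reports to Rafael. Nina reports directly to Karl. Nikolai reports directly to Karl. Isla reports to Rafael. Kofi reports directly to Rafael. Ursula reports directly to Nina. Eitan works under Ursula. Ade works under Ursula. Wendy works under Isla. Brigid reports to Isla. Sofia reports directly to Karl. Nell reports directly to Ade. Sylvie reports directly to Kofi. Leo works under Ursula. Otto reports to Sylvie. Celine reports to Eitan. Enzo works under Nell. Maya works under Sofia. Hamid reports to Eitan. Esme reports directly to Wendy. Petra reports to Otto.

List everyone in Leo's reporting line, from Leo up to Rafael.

Leo reports to Ursula. Ursula reports to Nina. Nina reports to Karl. Karl reports to Rafael. Rafael is at the top.

Leo -> Ursula -> Nina -> Karl -> Rafael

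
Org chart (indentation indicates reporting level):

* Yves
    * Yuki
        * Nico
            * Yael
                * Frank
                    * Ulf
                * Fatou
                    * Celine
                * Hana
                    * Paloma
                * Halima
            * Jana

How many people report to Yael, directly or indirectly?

7

Yael directly manages Frank, Fatou, Hana, Halima. Under Frank: Ulf (1). Under Fatou: Celine (1). Under Hana: Paloma (1). Halima has no reports. So Yael's organization is 4 direct reports plus everyone under them: 2 + 2 + 2 + 1 = 7.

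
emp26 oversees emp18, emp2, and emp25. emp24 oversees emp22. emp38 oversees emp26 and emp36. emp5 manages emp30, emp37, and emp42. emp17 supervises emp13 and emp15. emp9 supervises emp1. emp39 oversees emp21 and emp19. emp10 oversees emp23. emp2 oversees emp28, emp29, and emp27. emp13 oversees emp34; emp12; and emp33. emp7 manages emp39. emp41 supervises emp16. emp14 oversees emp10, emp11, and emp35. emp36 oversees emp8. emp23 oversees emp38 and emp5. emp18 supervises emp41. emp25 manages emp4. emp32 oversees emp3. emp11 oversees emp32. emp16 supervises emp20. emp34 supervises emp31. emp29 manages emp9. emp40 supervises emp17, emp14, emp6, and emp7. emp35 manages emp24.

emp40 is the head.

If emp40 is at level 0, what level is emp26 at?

Chain from emp26 up to emp40: emp26 → emp38 → emp23 → emp10 → emp14 → emp40. That is 5 steps up, so emp26 is 5 levels below emp40.

5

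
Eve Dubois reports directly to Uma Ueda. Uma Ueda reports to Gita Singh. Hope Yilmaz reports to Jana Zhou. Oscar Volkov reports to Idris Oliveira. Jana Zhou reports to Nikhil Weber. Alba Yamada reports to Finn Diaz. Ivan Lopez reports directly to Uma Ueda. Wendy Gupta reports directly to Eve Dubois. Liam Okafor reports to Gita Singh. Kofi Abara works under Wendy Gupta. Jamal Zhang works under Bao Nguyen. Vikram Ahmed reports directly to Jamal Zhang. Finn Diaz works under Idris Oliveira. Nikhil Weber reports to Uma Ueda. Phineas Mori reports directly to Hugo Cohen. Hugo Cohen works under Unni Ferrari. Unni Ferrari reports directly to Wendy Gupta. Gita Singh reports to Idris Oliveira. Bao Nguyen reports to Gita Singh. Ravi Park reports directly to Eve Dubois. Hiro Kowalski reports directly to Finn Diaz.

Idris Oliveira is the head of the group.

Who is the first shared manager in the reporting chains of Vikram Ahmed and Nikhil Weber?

Gita Singh

Vikram Ahmed's chain of managers is Jamal Zhang, Bao Nguyen, Gita Singh, Idris Oliveira. Nikhil Weber's chain of managers is Uma Ueda, Gita Singh, Idris Oliveira. The first manager that appears in both chains is Gita Singh.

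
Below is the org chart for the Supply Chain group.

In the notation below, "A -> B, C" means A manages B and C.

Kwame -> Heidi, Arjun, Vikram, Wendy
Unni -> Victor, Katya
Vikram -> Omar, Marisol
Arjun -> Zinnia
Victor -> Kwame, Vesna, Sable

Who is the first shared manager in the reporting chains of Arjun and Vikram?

Arjun's chain of managers is Kwame, Victor, Unni. Vikram's chain of managers is Kwame, Victor, Unni. The first manager that appears in both chains is Kwame.

Kwame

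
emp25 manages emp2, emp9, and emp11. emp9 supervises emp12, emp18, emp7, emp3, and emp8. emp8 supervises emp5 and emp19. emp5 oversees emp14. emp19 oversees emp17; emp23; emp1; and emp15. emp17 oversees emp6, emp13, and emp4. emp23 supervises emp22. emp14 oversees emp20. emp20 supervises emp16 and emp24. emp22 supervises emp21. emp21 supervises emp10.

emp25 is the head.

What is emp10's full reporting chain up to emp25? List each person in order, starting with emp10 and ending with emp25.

emp10 -> emp21 -> emp22 -> emp23 -> emp19 -> emp8 -> emp9 -> emp25

emp10 reports to emp21. emp21 reports to emp22. emp22 reports to emp23. emp23 reports to emp19. emp19 reports to emp8. emp8 reports to emp9. emp9 reports to emp25. emp25 is at the top.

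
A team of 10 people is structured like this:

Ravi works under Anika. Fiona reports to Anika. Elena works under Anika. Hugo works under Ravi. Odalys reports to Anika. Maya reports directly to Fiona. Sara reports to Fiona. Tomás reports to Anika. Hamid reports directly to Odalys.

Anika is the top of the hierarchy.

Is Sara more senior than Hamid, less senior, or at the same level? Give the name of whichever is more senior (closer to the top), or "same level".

same level

Both Sara and Hamid are 2 levels below Anika.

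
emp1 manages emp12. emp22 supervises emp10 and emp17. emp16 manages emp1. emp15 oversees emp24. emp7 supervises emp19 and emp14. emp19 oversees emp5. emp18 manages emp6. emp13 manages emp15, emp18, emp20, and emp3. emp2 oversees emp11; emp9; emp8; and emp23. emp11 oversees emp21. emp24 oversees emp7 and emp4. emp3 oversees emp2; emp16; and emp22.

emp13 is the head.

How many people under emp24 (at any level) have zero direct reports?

3

The people in emp24's organization with no one reporting to them are emp4, emp14, emp5. That is 3.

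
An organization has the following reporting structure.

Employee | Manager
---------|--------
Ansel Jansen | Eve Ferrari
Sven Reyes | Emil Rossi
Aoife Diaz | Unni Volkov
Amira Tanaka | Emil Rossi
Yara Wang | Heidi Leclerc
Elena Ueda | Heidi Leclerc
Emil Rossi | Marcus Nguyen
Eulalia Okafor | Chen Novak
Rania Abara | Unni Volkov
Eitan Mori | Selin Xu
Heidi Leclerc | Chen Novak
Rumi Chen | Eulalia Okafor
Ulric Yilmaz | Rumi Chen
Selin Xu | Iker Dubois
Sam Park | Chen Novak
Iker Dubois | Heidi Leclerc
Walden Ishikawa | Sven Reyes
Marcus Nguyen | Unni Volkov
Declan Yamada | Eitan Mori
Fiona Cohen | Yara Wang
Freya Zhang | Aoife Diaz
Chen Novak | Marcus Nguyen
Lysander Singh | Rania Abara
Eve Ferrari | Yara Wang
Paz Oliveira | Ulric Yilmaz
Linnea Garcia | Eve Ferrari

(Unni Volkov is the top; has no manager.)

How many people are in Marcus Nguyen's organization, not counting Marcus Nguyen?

Marcus Nguyen directly manages Chen Novak, Emil Rossi. Under Chen Novak: Sam Park, Eulalia Okafor, Rumi Chen, Ulric Yilmaz, Paz Oliveira, Heidi Leclerc, Elena Ueda, Yara Wang, Fiona Cohen, Eve Ferrari, Linnea Garcia, Ansel Jansen, Iker Dubois, Selin Xu, Eitan Mori, Declan Yamada (16). Under Emil Rossi: Amira Tanaka, Sven Reyes, Walden Ishikawa (3). So Marcus Nguyen's organization is 2 direct reports plus everyone under them: 17 + 4 = 21.

21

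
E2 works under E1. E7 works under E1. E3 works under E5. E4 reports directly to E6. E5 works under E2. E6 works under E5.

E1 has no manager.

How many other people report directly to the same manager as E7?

1

E7 reports to E1. E1's other direct reports are E2 — 1 peer.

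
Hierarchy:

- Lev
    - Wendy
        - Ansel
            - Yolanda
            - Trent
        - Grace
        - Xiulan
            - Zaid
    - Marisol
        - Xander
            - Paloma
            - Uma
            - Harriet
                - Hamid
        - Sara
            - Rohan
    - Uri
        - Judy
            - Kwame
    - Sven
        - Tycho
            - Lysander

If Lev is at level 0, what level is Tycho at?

2

Chain from Tycho up to Lev: Tycho → Sven → Lev. That is 2 steps up, so Tycho is 2 levels below Lev.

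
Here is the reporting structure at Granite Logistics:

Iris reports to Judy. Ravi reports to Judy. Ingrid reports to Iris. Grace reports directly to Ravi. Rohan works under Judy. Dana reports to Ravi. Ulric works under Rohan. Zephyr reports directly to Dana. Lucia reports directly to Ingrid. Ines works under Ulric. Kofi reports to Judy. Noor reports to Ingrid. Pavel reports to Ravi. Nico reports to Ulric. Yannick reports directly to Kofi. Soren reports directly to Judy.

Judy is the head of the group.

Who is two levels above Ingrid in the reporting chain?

Judy

Ingrid reports to Iris, and Iris reports to Judy. So Ingrid's skip-level manager is Judy.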